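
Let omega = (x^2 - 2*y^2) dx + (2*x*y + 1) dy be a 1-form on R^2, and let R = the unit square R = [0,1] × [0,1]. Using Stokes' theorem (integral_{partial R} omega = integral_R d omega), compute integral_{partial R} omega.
integral_(partial R) omega = 3

Stokes: integral_partial_R omega = integral_R d omega with d omega = (∂Q/∂x - ∂P/∂y) dx ∧ dy.
  ∂Q/∂x = 2*y
  ∂P/∂y = -4*y
  integrand = ∂Q/∂x - ∂P/∂y = 6*y.
Integrating over R: integral_0^1 integral_0^1 (6*y) dx dy = 3.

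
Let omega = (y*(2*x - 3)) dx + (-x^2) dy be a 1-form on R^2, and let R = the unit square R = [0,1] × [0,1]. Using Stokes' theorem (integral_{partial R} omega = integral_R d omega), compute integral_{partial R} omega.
integral_(partial R) omega = 1

Stokes: integral_partial_R omega = integral_R d omega with d omega = (∂Q/∂x - ∂P/∂y) dx ∧ dy.
  ∂Q/∂x = -2*x
  ∂P/∂y = 2*x - 3
  integrand = ∂Q/∂x - ∂P/∂y = 3 - 4*x.
Integrating over R: integral_0^1 integral_0^1 (3 - 4*x) dx dy = 1.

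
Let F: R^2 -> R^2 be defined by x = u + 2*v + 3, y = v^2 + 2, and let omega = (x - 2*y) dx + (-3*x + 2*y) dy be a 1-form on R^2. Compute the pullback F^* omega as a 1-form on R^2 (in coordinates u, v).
F^* omega = (u - 2*v^2 + 2*v - 1) du + (-6*u*v + 2*u + 4*v^3 - 16*v^2 - 6*v - 2) dv

Using F^*(f dg) = (f ∘ F) d(g ∘ F), substitute each coordinate x_i by F_i(u, v) in f_i, and replace dx_i by d F_i = (∂F_i/∂u) du + (∂F_i/∂v) dv.
  For the x component: f_1(F) = u - 2*v^2 + 2*v - 1; d F_1 = (1) du + (2) dv
  For the y component: f_2(F) = -3*u + 2*v^2 - 6*v - 5; d F_2 = (0) du + (2*v) dv
Combining and collecting du, dv coefficients:
  coeff of du: u - 2*v^2 + 2*v - 1
  coeff of dv: -6*u*v + 2*u + 4*v^3 - 16*v^2 - 6*v - 2
F^* omega = (u - 2*v^2 + 2*v - 1) du + (-6*u*v + 2*u + 4*v^3 - 16*v^2 - 6*v - 2) dv.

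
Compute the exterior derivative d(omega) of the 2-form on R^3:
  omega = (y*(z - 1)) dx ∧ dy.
d(omega) = (y) dx ∧ dy ∧ dz

For a 2-form omega = sum_{i<j} g_{ij} dx_i ∧ dx_j, the exterior derivative is
  d(omega) = sum_{i<j} d(g_{ij}) ∧ dx_i ∧ dx_j = sum_{i<j, k} (∂g_{ij}/∂x_k) dx_k ∧ dx_i ∧ dx_j.
Expand each term, using dx_k ∧ dx_i ∧ dx_j = sgn(permutation) dx_{(a)} ∧ dx_{(b)} ∧ dx_{(c)} with (a < b < c) sorted:
  d(y*(z - 1)) includes (∂/∂z)(y*(z - 1)) dz = (y) dz, which multiplied by dx ∧ dy gives (y) dx ∧ dy ∧ dz
Collecting like 3-forms: d(omega) = (y) dx ∧ dy ∧ dz.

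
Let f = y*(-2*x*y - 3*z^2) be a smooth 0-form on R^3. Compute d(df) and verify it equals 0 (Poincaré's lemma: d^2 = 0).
d(df) = 0

Step 1: df = sum_i (∂f/∂x_i) dx_i = (-2*y^2) dx + (-4*x*y - 3*z^2) dy + (-6*y*z) dz.
Step 2: Apply d again. Using the 1-form formula, the coefficient of dx ∧ dy in d(df) is ∂^2 f/∂x ∂y - ∂^2 f/∂y ∂x = (-4*y) - (-4*y) = 0 (equality of mixed partials for smooth f).
Similarly for dx ∧ dz and dy ∧ dz — all coefficients vanish. So d(df) = 0.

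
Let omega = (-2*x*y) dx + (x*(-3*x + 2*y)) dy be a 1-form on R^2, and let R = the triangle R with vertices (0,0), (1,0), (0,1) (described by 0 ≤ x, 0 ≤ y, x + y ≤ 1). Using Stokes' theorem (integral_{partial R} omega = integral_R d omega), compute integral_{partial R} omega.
integral_(partial R) omega = -1/3

Stokes: integral_partial_R omega = integral_R d omega with d omega = (∂Q/∂x - ∂P/∂y) dx ∧ dy.
  ∂Q/∂x = -6*x + 2*y
  ∂P/∂y = -2*x
  integrand = ∂Q/∂x - ∂P/∂y = -4*x + 2*y.
Integrating over R: integral_0^1 integral_0^{1-x} (-4*x + 2*y) dy dx = -1/3.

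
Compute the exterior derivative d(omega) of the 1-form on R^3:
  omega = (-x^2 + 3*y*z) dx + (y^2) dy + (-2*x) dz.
d(omega) = (-3*z) dx ∧ dy + (-3*y - 2) dx ∧ dz

For a 1-form omega = sum_i f_i dx_i, the exterior derivative is
  d(omega) = sum_{i < j} (∂f_j/∂x_i - ∂f_i/∂x_j) dx_i ∧ dx_j.
  coefficient of dx ∧ dy: ∂f_2/∂x - ∂f_1/∂y = ∂(y^2)/∂x - ∂(-x^2 + 3*y*z)/∂y = -3*z
  coefficient of dx ∧ dz: ∂f_3/∂x - ∂f_1/∂z = ∂(-2*x)/∂x - ∂(-x^2 + 3*y*z)/∂z = -3*y - 2
Assembling: d(omega) = (-3*z) dx ∧ dy + (-3*y - 2) dx ∧ dz.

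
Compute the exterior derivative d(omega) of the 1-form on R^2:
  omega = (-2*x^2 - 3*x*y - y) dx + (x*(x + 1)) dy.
d(omega) = (5*x + 2) dx ∧ dy

For a 1-form omega = sum_i f_i dx_i, the exterior derivative is
  d(omega) = sum_{i < j} (∂f_j/∂x_i - ∂f_i/∂x_j) dx_i ∧ dx_j.
  coefficient of dx ∧ dy: ∂f_2/∂x - ∂f_1/∂y = ∂(x*(x + 1))/∂x - ∂(-2*x^2 - 3*x*y - y)/∂y = 5*x + 2
Assembling: d(omega) = (5*x + 2) dx ∧ dy.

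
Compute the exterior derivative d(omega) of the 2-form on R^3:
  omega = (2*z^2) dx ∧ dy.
d(omega) = (4*z) dx ∧ dy ∧ dz

For a 2-form omega = sum_{i<j} g_{ij} dx_i ∧ dx_j, the exterior derivative is
  d(omega) = sum_{i<j} d(g_{ij}) ∧ dx_i ∧ dx_j = sum_{i<j, k} (∂g_{ij}/∂x_k) dx_k ∧ dx_i ∧ dx_j.
Expand each term, using dx_k ∧ dx_i ∧ dx_j = sgn(permutation) dx_{(a)} ∧ dx_{(b)} ∧ dx_{(c)} with (a < b < c) sorted:
  d(2*z^2) includes (∂/∂z)(2*z^2) dz = (4*z) dz, which multiplied by dx ∧ dy gives (4*z) dx ∧ dy ∧ dz
Collecting like 3-forms: d(omega) = (4*z) dx ∧ dy ∧ dz.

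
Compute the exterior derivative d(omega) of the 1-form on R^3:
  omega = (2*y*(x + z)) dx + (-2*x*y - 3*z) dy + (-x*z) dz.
d(omega) = (-2*x - 2*y - 2*z) dx ∧ dy + (-2*y - z) dx ∧ dz + (3) dy ∧ dz

For a 1-form omega = sum_i f_i dx_i, the exterior derivative is
  d(omega) = sum_{i < j} (∂f_j/∂x_i - ∂f_i/∂x_j) dx_i ∧ dx_j.
  coefficient of dx ∧ dy: ∂f_2/∂x - ∂f_1/∂y = ∂(-2*x*y - 3*z)/∂x - ∂(2*y*(x + z))/∂y = -2*x - 2*y - 2*z
  coefficient of dx ∧ dz: ∂f_3/∂x - ∂f_1/∂z = ∂(-x*z)/∂x - ∂(2*y*(x + z))/∂z = -2*y - z
  coefficient of dy ∧ dz: ∂f_3/∂y - ∂f_2/∂z = ∂(-x*z)/∂y - ∂(-2*x*y - 3*z)/∂z = 3
Assembling: d(omega) = (-2*x - 2*y - 2*z) dx ∧ dy + (-2*y - z) dx ∧ dz + (3) dy ∧ dz.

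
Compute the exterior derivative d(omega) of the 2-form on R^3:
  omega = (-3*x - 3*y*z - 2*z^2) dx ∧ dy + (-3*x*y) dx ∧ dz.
d(omega) = (3*x - 3*y - 4*z) dx ∧ dy ∧ dz

For a 2-form omega = sum_{i<j} g_{ij} dx_i ∧ dx_j, the exterior derivative is
  d(omega) = sum_{i<j} d(g_{ij}) ∧ dx_i ∧ dx_j = sum_{i<j, k} (∂g_{ij}/∂x_k) dx_k ∧ dx_i ∧ dx_j.
Expand each term, using dx_k ∧ dx_i ∧ dx_j = sgn(permutation) dx_{(a)} ∧ dx_{(b)} ∧ dx_{(c)} with (a < b < c) sorted:
  d(-3*x - 3*y*z - 2*z^2) includes (∂/∂z)(-3*x - 3*y*z - 2*z^2) dz = (-3*y - 4*z) dz, which multiplied by dx ∧ dy gives (-3*y - 4*z) dx ∧ dy ∧ dz
  d(-3*x*y) includes (∂/∂y)(-3*x*y) dy = (-3*x) dy, which multiplied by dx ∧ dz gives (3*x) dx ∧ dy ∧ dz
Collecting like 3-forms: d(omega) = (3*x - 3*y - 4*z) dx ∧ dy ∧ dz.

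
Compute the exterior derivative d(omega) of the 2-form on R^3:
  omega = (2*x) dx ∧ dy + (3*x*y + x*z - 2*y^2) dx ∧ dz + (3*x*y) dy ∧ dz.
d(omega) = (-3*x + 7*y) dx ∧ dy ∧ dz

For a 2-form omega = sum_{i<j} g_{ij} dx_i ∧ dx_j, the exterior derivative is
  d(omega) = sum_{i<j} d(g_{ij}) ∧ dx_i ∧ dx_j = sum_{i<j, k} (∂g_{ij}/∂x_k) dx_k ∧ dx_i ∧ dx_j.
Expand each term, using dx_k ∧ dx_i ∧ dx_j = sgn(permutation) dx_{(a)} ∧ dx_{(b)} ∧ dx_{(c)} with (a < b < c) sorted:
  d(3*x*y + x*z - 2*y^2) includes (∂/∂y)(3*x*y + x*z - 2*y^2) dy = (3*x - 4*y) dy, which multiplied by dx ∧ dz gives (-3*x + 4*y) dx ∧ dy ∧ dz
  d(3*x*y) includes (∂/∂x)(3*x*y) dx = (3*y) dx, which multiplied by dy ∧ dz gives (3*y) dx ∧ dy ∧ dz
Collecting like 3-forms: d(omega) = (-3*x + 7*y) dx ∧ dy ∧ dz.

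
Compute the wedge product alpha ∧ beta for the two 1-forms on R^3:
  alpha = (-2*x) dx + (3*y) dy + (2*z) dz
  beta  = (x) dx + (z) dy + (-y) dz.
alpha ∧ beta = (-x*(3*y + 2*z)) dx ∧ dy + (2*x*(y - z)) dx ∧ dz + (-3*y^2 - 2*z^2) dy ∧ dz

Distribute the wedge, using dx_i ∧ dx_j = -dx_j ∧ dx_i and dx_i ∧ dx_i = 0. For each pair (i, j) with i < j, the coefficient of dx_i ∧ dx_j in alpha ∧ beta is (alpha_i * beta_j - alpha_j * beta_i). Collecting: alpha ∧ beta = (-x*(3*y + 2*z)) dx ∧ dy + (2*x*(y - z)) dx ∧ dz + (-3*y^2 - 2*z^2) dy ∧ dz.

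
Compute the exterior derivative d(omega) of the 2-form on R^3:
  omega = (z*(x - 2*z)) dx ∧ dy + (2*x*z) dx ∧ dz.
d(omega) = (x - 4*z) dx ∧ dy ∧ dz

For a 2-form omega = sum_{i<j} g_{ij} dx_i ∧ dx_j, the exterior derivative is
  d(omega) = sum_{i<j} d(g_{ij}) ∧ dx_i ∧ dx_j = sum_{i<j, k} (∂g_{ij}/∂x_k) dx_k ∧ dx_i ∧ dx_j.
Expand each term, using dx_k ∧ dx_i ∧ dx_j = sgn(permutation) dx_{(a)} ∧ dx_{(b)} ∧ dx_{(c)} with (a < b < c) sorted:
  d(z*(x - 2*z)) includes (∂/∂z)(z*(x - 2*z)) dz = (x - 4*z) dz, which multiplied by dx ∧ dy gives (x - 4*z) dx ∧ dy ∧ dz
Collecting like 3-forms: d(omega) = (x - 4*z) dx ∧ dy ∧ dz.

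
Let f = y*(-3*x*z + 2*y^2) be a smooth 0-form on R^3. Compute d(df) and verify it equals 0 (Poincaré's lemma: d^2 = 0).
d(df) = 0

Step 1: df = sum_i (∂f/∂x_i) dx_i = (-3*y*z) dx + (-3*x*z + 6*y^2) dy + (-3*x*y) dz.
Step 2: Apply d again. Using the 1-form formula, the coefficient of dx ∧ dy in d(df) is ∂^2 f/∂x ∂y - ∂^2 f/∂y ∂x = (-3*z) - (-3*z) = 0 (equality of mixed partials for smooth f).
Similarly for dx ∧ dz and dy ∧ dz — all coefficients vanish. So d(df) = 0.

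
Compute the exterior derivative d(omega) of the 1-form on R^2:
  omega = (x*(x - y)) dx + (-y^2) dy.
d(omega) = (x) dx ∧ dy

For a 1-form omega = sum_i f_i dx_i, the exterior derivative is
  d(omega) = sum_{i < j} (∂f_j/∂x_i - ∂f_i/∂x_j) dx_i ∧ dx_j.
  coefficient of dx ∧ dy: ∂f_2/∂x - ∂f_1/∂y = ∂(-y^2)/∂x - ∂(x*(x - y))/∂y = x
Assembling: d(omega) = (x) dx ∧ dy.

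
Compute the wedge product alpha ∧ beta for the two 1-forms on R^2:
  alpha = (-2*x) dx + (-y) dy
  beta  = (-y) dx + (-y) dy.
alpha ∧ beta = (y*(2*x - y)) dx ∧ dy

Distribute the wedge, using dx_i ∧ dx_j = -dx_j ∧ dx_i and dx_i ∧ dx_i = 0. For each pair (i, j) with i < j, the coefficient of dx_i ∧ dx_j in alpha ∧ beta is (alpha_i * beta_j - alpha_j * beta_i). Collecting: alpha ∧ beta = (y*(2*x - y)) dx ∧ dy.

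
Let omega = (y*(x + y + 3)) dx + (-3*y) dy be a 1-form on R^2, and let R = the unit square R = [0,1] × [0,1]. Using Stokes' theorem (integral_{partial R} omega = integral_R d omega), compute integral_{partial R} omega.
integral_(partial R) omega = -9/2

Stokes: integral_partial_R omega = integral_R d omega with d omega = (∂Q/∂x - ∂P/∂y) dx ∧ dy.
  ∂Q/∂x = 0
  ∂P/∂y = x + 2*y + 3
  integrand = ∂Q/∂x - ∂P/∂y = -x - 2*y - 3.
Integrating over R: integral_0^1 integral_0^1 (-x - 2*y - 3) dx dy = -9/2.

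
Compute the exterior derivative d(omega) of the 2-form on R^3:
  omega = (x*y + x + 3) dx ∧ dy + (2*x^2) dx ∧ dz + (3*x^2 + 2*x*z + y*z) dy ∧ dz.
d(omega) = (6*x + 2*z) dx ∧ dy ∧ dz

For a 2-form omega = sum_{i<j} g_{ij} dx_i ∧ dx_j, the exterior derivative is
  d(omega) = sum_{i<j} d(g_{ij}) ∧ dx_i ∧ dx_j = sum_{i<j, k} (∂g_{ij}/∂x_k) dx_k ∧ dx_i ∧ dx_j.
Expand each term, using dx_k ∧ dx_i ∧ dx_j = sgn(permutation) dx_{(a)} ∧ dx_{(b)} ∧ dx_{(c)} with (a < b < c) sorted:
  d(3*x^2 + 2*x*z + y*z) includes (∂/∂x)(3*x^2 + 2*x*z + y*z) dx = (6*x + 2*z) dx, which multiplied by dy ∧ dz gives (6*x + 2*z) dx ∧ dy ∧ dz
Collecting like 3-forms: d(omega) = (6*x + 2*z) dx ∧ dy ∧ dz.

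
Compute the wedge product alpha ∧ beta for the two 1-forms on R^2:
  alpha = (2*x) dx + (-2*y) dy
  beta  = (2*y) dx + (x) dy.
alpha ∧ beta = (2*x^2 + 4*y^2) dx ∧ dy

Distribute the wedge, using dx_i ∧ dx_j = -dx_j ∧ dx_i and dx_i ∧ dx_i = 0. For each pair (i, j) with i < j, the coefficient of dx_i ∧ dx_j in alpha ∧ beta is (alpha_i * beta_j - alpha_j * beta_i). Collecting: alpha ∧ beta = (2*x^2 + 4*y^2) dx ∧ dy.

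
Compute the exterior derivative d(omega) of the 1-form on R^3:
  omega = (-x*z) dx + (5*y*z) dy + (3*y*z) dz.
d(omega) = (x) dx ∧ dz + (-5*y + 3*z) dy ∧ dz

For a 1-form omega = sum_i f_i dx_i, the exterior derivative is
  d(omega) = sum_{i < j} (∂f_j/∂x_i - ∂f_i/∂x_j) dx_i ∧ dx_j.
  coefficient of dx ∧ dz: ∂f_3/∂x - ∂f_1/∂z = ∂(3*y*z)/∂x - ∂(-x*z)/∂z = x
  coefficient of dy ∧ dz: ∂f_3/∂y - ∂f_2/∂z = ∂(3*y*z)/∂y - ∂(5*y*z)/∂z = -5*y + 3*z
Assembling: d(omega) = (x) dx ∧ dz + (-5*y + 3*z) dy ∧ dz.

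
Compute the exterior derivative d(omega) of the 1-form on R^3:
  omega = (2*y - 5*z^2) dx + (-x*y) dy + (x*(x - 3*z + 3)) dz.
d(omega) = (-y - 2) dx ∧ dy + (2*x + 7*z + 3) dx ∧ dz

For a 1-form omega = sum_i f_i dx_i, the exterior derivative is
  d(omega) = sum_{i < j} (∂f_j/∂x_i - ∂f_i/∂x_j) dx_i ∧ dx_j.
  coefficient of dx ∧ dy: ∂f_2/∂x - ∂f_1/∂y = ∂(-x*y)/∂x - ∂(2*y - 5*z^2)/∂y = -y - 2
  coefficient of dx ∧ dz: ∂f_3/∂x - ∂f_1/∂z = ∂(x*(x - 3*z + 3))/∂x - ∂(2*y - 5*z^2)/∂z = 2*x + 7*z + 3
Assembling: d(omega) = (-y - 2) dx ∧ dy + (2*x + 7*z + 3) dx ∧ dz.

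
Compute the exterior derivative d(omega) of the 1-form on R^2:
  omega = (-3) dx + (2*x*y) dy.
d(omega) = (2*y) dx ∧ dy

For a 1-form omega = sum_i f_i dx_i, the exterior derivative is
  d(omega) = sum_{i < j} (∂f_j/∂x_i - ∂f_i/∂x_j) dx_i ∧ dx_j.
  coefficient of dx ∧ dy: ∂f_2/∂x - ∂f_1/∂y = ∂(2*x*y)/∂x - ∂(-3)/∂y = 2*y
Assembling: d(omega) = (2*y) dx ∧ dy.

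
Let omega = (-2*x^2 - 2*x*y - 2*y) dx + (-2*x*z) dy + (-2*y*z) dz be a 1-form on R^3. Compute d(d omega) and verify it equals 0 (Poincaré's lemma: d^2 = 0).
d(d omega) = 0

Step 1: d omega = sum_{i<j} (∂f_j/∂x_i - ∂f_i/∂x_j) dx_i ∧ dx_j:
  coeff of dx ∧ dy: 2*x - 2*z + 2
  coeff of dx ∧ dz: 0
  coeff of dy ∧ dz: 2*x - 2*z
Step 2: Apply d again to each 2-form coefficient. The only possible 3-form in R^3 is dx ∧ dy ∧ dz, with coefficient
  ∂(coeff of dy∧dz)/∂x - ∂(coeff of dx∧dz)/∂y + ∂(coeff of dx∧dy)/∂z
  = ∂/∂x (2*x - 2*z) - ∂/∂y (0) + ∂/∂z (2*x - 2*z + 2).
Each of these terms simplifies to sums of mixed partials that cancel in pairs. The result is 0 (by equality of mixed partials for smooth functions — Schwarz / Clairaut).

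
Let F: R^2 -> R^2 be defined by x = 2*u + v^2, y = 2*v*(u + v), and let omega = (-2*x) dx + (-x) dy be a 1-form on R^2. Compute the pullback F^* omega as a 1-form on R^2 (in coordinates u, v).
F^* omega = (-4*u*v - 8*u - 2*v^3 - 4*v^2) du + (-4*u^2 - 2*u*v^2 - 16*u*v - 8*v^3) dv

Using F^*(f dg) = (f ∘ F) d(g ∘ F), substitute each coordinate x_i by F_i(u, v) in f_i, and replace dx_i by d F_i = (∂F_i/∂u) du + (∂F_i/∂v) dv.
  For the x component: f_1(F) = -4*u - 2*v^2; d F_1 = (2) du + (2*v) dv
  For the y component: f_2(F) = -2*u - v^2; d F_2 = (2*v) du + (2*u + 4*v) dv
Combining and collecting du, dv coefficients:
  coeff of du: -4*u*v - 8*u - 2*v^3 - 4*v^2
  coeff of dv: -4*u^2 - 2*u*v^2 - 16*u*v - 8*v^3
F^* omega = (-4*u*v - 8*u - 2*v^3 - 4*v^2) du + (-4*u^2 - 2*u*v^2 - 16*u*v - 8*v^3) dv.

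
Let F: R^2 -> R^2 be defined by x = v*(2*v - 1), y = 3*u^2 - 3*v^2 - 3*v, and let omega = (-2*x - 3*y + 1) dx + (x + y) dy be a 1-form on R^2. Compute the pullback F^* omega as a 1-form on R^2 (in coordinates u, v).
F^* omega = (6*u*(3*u^2 - v^2 - 4*v)) du + (-54*u^2*v + 26*v^3 + 66*v^2 + 5*v - 1) dv

Using F^*(f dg) = (f ∘ F) d(g ∘ F), substitute each coordinate x_i by F_i(u, v) in f_i, and replace dx_i by d F_i = (∂F_i/∂u) du + (∂F_i/∂v) dv.
  For the x component: f_1(F) = -9*u^2 + 5*v^2 + 11*v + 1; d F_1 = (0) du + (4*v - 1) dv
  For the y component: f_2(F) = 3*u^2 - v^2 - 4*v; d F_2 = (6*u) du + (-6*v - 3) dv
Combining and collecting du, dv coefficients:
  coeff of du: 6*u*(3*u^2 - v^2 - 4*v)
  coeff of dv: -54*u^2*v + 26*v^3 + 66*v^2 + 5*v - 1
F^* omega = (6*u*(3*u^2 - v^2 - 4*v)) du + (-54*u^2*v + 26*v^3 + 66*v^2 + 5*v - 1) dv.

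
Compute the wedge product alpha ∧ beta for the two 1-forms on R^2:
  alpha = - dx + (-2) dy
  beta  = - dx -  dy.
alpha ∧ beta = (-1) dx ∧ dy

Distribute the wedge, using dx_i ∧ dx_j = -dx_j ∧ dx_i and dx_i ∧ dx_i = 0. For each pair (i, j) with i < j, the coefficient of dx_i ∧ dx_j in alpha ∧ beta is (alpha_i * beta_j - alpha_j * beta_i). Collecting: alpha ∧ beta = (-1) dx ∧ dy.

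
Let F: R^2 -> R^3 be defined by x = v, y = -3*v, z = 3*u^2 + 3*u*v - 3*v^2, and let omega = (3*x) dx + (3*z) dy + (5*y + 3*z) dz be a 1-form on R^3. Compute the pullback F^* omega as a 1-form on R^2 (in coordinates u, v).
F^* omega = (54*u^3 + 81*u^2*v - 27*u*v^2 - 90*u*v - 27*v^3 - 45*v^2) du + (27*u^3 - 27*u^2*v - 27*u^2 - 81*u*v^2 - 72*u*v + 54*v^3 + 117*v^2 + 3*v) dv

Using F^*(f dg) = (f ∘ F) d(g ∘ F), substitute each coordinate x_i by F_i(u, v) in f_i, and replace dx_i by d F_i = (∂F_i/∂u) du + (∂F_i/∂v) dv.
  For the x component: f_1(F) = 3*v; d F_1 = (0) du + (1) dv
  For the y component: f_2(F) = 9*u^2 + 9*u*v - 9*v^2; d F_2 = (0) du + (-3) dv
  For the z component: f_3(F) = 9*u^2 + 9*u*v - 9*v^2 - 15*v; d F_3 = (6*u + 3*v) du + (3*u - 6*v) dv
Combining and collecting du, dv coefficients:
  coeff of du: 54*u^3 + 81*u^2*v - 27*u*v^2 - 90*u*v - 27*v^3 - 45*v^2
  coeff of dv: 27*u^3 - 27*u^2*v - 27*u^2 - 81*u*v^2 - 72*u*v + 54*v^3 + 117*v^2 + 3*v
F^* omega = (54*u^3 + 81*u^2*v - 27*u*v^2 - 90*u*v - 27*v^3 - 45*v^2) du + (27*u^3 - 27*u^2*v - 27*u^2 - 81*u*v^2 - 72*u*v + 54*v^3 + 117*v^2 + 3*v) dv.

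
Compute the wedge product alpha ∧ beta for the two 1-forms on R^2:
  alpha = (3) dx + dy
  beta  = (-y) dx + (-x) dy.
alpha ∧ beta = (-3*x + y) dx ∧ dy

Distribute the wedge, using dx_i ∧ dx_j = -dx_j ∧ dx_i and dx_i ∧ dx_i = 0. For each pair (i, j) with i < j, the coefficient of dx_i ∧ dx_j in alpha ∧ beta is (alpha_i * beta_j - alpha_j * beta_i). Collecting: alpha ∧ beta = (-3*x + y) dx ∧ dy.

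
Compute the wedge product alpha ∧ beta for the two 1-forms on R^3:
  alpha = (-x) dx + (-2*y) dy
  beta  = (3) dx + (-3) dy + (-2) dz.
alpha ∧ beta = (3*x + 6*y) dx ∧ dy + (2*x) dx ∧ dz + (4*y) dy ∧ dz

Distribute the wedge, using dx_i ∧ dx_j = -dx_j ∧ dx_i and dx_i ∧ dx_i = 0. For each pair (i, j) with i < j, the coefficient of dx_i ∧ dx_j in alpha ∧ beta is (alpha_i * beta_j - alpha_j * beta_i). Collecting: alpha ∧ beta = (3*x + 6*y) dx ∧ dy + (2*x) dx ∧ dz + (4*y) dy ∧ dz.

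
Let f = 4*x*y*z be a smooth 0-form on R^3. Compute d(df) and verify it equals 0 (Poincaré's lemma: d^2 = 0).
d(df) = 0

Step 1: df = sum_i (∂f/∂x_i) dx_i = (4*y*z) dx + (4*x*z) dy + (4*x*y) dz.
Step 2: Apply d again. Using the 1-form formula, the coefficient of dx ∧ dy in d(df) is ∂^2 f/∂x ∂y - ∂^2 f/∂y ∂x = (4*z) - (4*z) = 0 (equality of mixed partials for smooth f).
Similarly for dx ∧ dz and dy ∧ dz — all coefficients vanish. So d(df) = 0.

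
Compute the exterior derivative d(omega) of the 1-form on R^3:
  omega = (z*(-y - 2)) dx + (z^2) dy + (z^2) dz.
d(omega) = (z) dx ∧ dy + (y + 2) dx ∧ dz + (-2*z) dy ∧ dz

For a 1-form omega = sum_i f_i dx_i, the exterior derivative is
  d(omega) = sum_{i < j} (∂f_j/∂x_i - ∂f_i/∂x_j) dx_i ∧ dx_j.
  coefficient of dx ∧ dy: ∂f_2/∂x - ∂f_1/∂y = ∂(z^2)/∂x - ∂(z*(-y - 2))/∂y = z
  coefficient of dx ∧ dz: ∂f_3/∂x - ∂f_1/∂z = ∂(z^2)/∂x - ∂(z*(-y - 2))/∂z = y + 2
  coefficient of dy ∧ dz: ∂f_3/∂y - ∂f_2/∂z = ∂(z^2)/∂y - ∂(z^2)/∂z = -2*z
Assembling: d(omega) = (z) dx ∧ dy + (y + 2) dx ∧ dz + (-2*z) dy ∧ dz.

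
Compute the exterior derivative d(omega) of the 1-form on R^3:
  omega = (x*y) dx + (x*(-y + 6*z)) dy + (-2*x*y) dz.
d(omega) = (-x - y + 6*z) dx ∧ dy + (-2*y) dx ∧ dz + (-8*x) dy ∧ dz

For a 1-form omega = sum_i f_i dx_i, the exterior derivative is
  d(omega) = sum_{i < j} (∂f_j/∂x_i - ∂f_i/∂x_j) dx_i ∧ dx_j.
  coefficient of dx ∧ dy: ∂f_2/∂x - ∂f_1/∂y = ∂(x*(-y + 6*z))/∂x - ∂(x*y)/∂y = -x - y + 6*z
  coefficient of dx ∧ dz: ∂f_3/∂x - ∂f_1/∂z = ∂(-2*x*y)/∂x - ∂(x*y)/∂z = -2*y
  coefficient of dy ∧ dz: ∂f_3/∂y - ∂f_2/∂z = ∂(-2*x*y)/∂y - ∂(x*(-y + 6*z))/∂z = -8*x
Assembling: d(omega) = (-x - y + 6*z) dx ∧ dy + (-2*y) dx ∧ dz + (-8*x) dy ∧ dz.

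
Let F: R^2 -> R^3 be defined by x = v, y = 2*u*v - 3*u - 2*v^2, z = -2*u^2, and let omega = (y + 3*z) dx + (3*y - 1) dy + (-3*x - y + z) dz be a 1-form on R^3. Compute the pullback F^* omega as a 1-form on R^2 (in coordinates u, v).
F^* omega = (8*u^3 + 8*u^2*v - 12*u^2 + 4*u*v^2 - 24*u*v + 27*u - 12*v^3 + 18*v^2 - 2*v + 3) du + (12*u^2*v - 24*u^2 - 36*u*v^2 + 38*u*v - 5*u + 24*v^3 - 2*v^2 + 4*v) dv

Using F^*(f dg) = (f ∘ F) d(g ∘ F), substitute each coordinate x_i by F_i(u, v) in f_i, and replace dx_i by d F_i = (∂F_i/∂u) du + (∂F_i/∂v) dv.
  For the x component: f_1(F) = -6*u^2 + 2*u*v - 3*u - 2*v^2; d F_1 = (0) du + (1) dv
  For the y component: f_2(F) = 6*u*v - 9*u - 6*v^2 - 1; d F_2 = (2*v - 3) du + (2*u - 4*v) dv
  For the z component: f_3(F) = -2*u^2 - 2*u*v + 3*u + 2*v^2 - 3*v; d F_3 = (-4*u) du + (0) dv
Combining and collecting du, dv coefficients:
  coeff of du: 8*u^3 + 8*u^2*v - 12*u^2 + 4*u*v^2 - 24*u*v + 27*u - 12*v^3 + 18*v^2 - 2*v + 3
  coeff of dv: 12*u^2*v - 24*u^2 - 36*u*v^2 + 38*u*v - 5*u + 24*v^3 - 2*v^2 + 4*v
F^* omega = (8*u^3 + 8*u^2*v - 12*u^2 + 4*u*v^2 - 24*u*v + 27*u - 12*v^3 + 18*v^2 - 2*v + 3) du + (12*u^2*v - 24*u^2 - 36*u*v^2 + 38*u*v - 5*u + 24*v^3 - 2*v^2 + 4*v) dv.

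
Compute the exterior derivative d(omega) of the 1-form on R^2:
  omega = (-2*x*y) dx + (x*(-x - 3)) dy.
d(omega) = (-3) dx ∧ dy

For a 1-form omega = sum_i f_i dx_i, the exterior derivative is
  d(omega) = sum_{i < j} (∂f_j/∂x_i - ∂f_i/∂x_j) dx_i ∧ dx_j.
  coefficient of dx ∧ dy: ∂f_2/∂x - ∂f_1/∂y = ∂(x*(-x - 3))/∂x - ∂(-2*x*y)/∂y = -3
Assembling: d(omega) = (-3) dx ∧ dy.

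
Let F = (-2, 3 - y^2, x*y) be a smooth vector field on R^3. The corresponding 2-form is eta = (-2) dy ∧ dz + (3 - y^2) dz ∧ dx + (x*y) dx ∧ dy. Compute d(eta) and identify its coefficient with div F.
d(eta) = (-2*y) dx ∧ dy ∧ dz; div F = -2*y

For a 2-form in R^3 of the form above, applying d gives a 3-form with coefficient ∂P/∂x + ∂Q/∂y + ∂R/∂z:
  ∂P/∂x = 0
  ∂Q/∂y = -2*y
  ∂R/∂z = 0
Sum = -2*y, which is exactly div F.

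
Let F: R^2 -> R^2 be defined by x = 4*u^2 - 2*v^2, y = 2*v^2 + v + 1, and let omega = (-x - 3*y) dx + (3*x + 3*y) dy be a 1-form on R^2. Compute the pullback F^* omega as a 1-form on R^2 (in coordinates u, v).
F^* omega = (8*u*(-4*u^2 - 4*v^2 - 3*v - 3)) du + (64*u^2*v + 12*u^2 + 16*v^3 + 24*v^2 + 27*v + 3) dv

Using F^*(f dg) = (f ∘ F) d(g ∘ F), substitute each coordinate x_i by F_i(u, v) in f_i, and replace dx_i by d F_i = (∂F_i/∂u) du + (∂F_i/∂v) dv.
  For the x component: f_1(F) = -4*u^2 - 4*v^2 - 3*v - 3; d F_1 = (8*u) du + (-4*v) dv
  For the y component: f_2(F) = 12*u^2 + 3*v + 3; d F_2 = (0) du + (4*v + 1) dv
Combining and collecting du, dv coefficients:
  coeff of du: 8*u*(-4*u^2 - 4*v^2 - 3*v - 3)
  coeff of dv: 64*u^2*v + 12*u^2 + 16*v^3 + 24*v^2 + 27*v + 3
F^* omega = (8*u*(-4*u^2 - 4*v^2 - 3*v - 3)) du + (64*u^2*v + 12*u^2 + 16*v^3 + 24*v^2 + 27*v + 3) dv.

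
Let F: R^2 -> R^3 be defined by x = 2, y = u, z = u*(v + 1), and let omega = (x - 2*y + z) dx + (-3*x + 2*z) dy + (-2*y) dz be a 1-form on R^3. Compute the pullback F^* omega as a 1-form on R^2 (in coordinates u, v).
F^* omega = (-6) du + (-2*u^2) dv

Using F^*(f dg) = (f ∘ F) d(g ∘ F), substitute each coordinate x_i by F_i(u, v) in f_i, and replace dx_i by d F_i = (∂F_i/∂u) du + (∂F_i/∂v) dv.
  For the x component: f_1(F) = u*v - u + 2; d F_1 = (0) du + (0) dv
  For the y component: f_2(F) = 2*u*v + 2*u - 6; d F_2 = (1) du + (0) dv
  For the z component: f_3(F) = -2*u; d F_3 = (v + 1) du + (u) dv
Combining and collecting du, dv coefficients:
  coeff of du: -6
  coeff of dv: -2*u^2
F^* omega = (-6) du + (-2*u^2) dv.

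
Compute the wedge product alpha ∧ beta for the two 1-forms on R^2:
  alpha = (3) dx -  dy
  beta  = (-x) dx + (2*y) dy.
alpha ∧ beta = (-x + 6*y) dx ∧ dy

Distribute the wedge, using dx_i ∧ dx_j = -dx_j ∧ dx_i and dx_i ∧ dx_i = 0. For each pair (i, j) with i < j, the coefficient of dx_i ∧ dx_j in alpha ∧ beta is (alpha_i * beta_j - alpha_j * beta_i). Collecting: alpha ∧ beta = (-x + 6*y) dx ∧ dy.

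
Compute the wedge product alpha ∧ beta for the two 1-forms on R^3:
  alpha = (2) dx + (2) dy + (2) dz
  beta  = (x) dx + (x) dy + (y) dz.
alpha ∧ beta = (-2*x + 2*y) dx ∧ dz + (-2*x + 2*y) dy ∧ dz

Distribute the wedge, using dx_i ∧ dx_j = -dx_j ∧ dx_i and dx_i ∧ dx_i = 0. For each pair (i, j) with i < j, the coefficient of dx_i ∧ dx_j in alpha ∧ beta is (alpha_i * beta_j - alpha_j * beta_i). Collecting: alpha ∧ beta = (-2*x + 2*y) dx ∧ dz + (-2*x + 2*y) dy ∧ dz.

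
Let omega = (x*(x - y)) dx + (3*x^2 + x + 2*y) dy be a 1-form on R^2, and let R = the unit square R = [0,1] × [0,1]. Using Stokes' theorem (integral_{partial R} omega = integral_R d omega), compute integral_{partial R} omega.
integral_(partial R) omega = 9/2

Stokes: integral_partial_R omega = integral_R d omega with d omega = (∂Q/∂x - ∂P/∂y) dx ∧ dy.
  ∂Q/∂x = 6*x + 1
  ∂P/∂y = -x
  integrand = ∂Q/∂x - ∂P/∂y = 7*x + 1.
Integrating over R: integral_0^1 integral_0^1 (7*x + 1) dx dy = 9/2.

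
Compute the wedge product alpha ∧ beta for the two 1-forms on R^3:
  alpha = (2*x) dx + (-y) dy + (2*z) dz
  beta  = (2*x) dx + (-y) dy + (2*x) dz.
alpha ∧ beta = (4*x*(x - z)) dx ∧ dz + (2*y*(-x + z)) dy ∧ dz

Distribute the wedge, using dx_i ∧ dx_j = -dx_j ∧ dx_i and dx_i ∧ dx_i = 0. For each pair (i, j) with i < j, the coefficient of dx_i ∧ dx_j in alpha ∧ beta is (alpha_i * beta_j - alpha_j * beta_i). Collecting: alpha ∧ beta = (4*x*(x - z)) dx ∧ dz + (2*y*(-x + z)) dy ∧ dz.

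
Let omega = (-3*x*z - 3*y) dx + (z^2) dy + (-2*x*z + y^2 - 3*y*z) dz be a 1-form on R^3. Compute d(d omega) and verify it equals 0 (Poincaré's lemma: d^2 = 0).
d(d omega) = 0

Step 1: d omega = sum_{i<j} (∂f_j/∂x_i - ∂f_i/∂x_j) dx_i ∧ dx_j:
  coeff of dx ∧ dy: 3
  coeff of dx ∧ dz: 3*x - 2*z
  coeff of dy ∧ dz: 2*y - 5*z
Step 2: Apply d again to each 2-form coefficient. The only possible 3-form in R^3 is dx ∧ dy ∧ dz, with coefficient
  ∂(coeff of dy∧dz)/∂x - ∂(coeff of dx∧dz)/∂y + ∂(coeff of dx∧dy)/∂z
  = ∂/∂x (2*y - 5*z) - ∂/∂y (3*x - 2*z) + ∂/∂z (3).
Each of these terms simplifies to sums of mixed partials that cancel in pairs. The result is 0 (by equality of mixed partials for smooth functions — Schwarz / Clairaut).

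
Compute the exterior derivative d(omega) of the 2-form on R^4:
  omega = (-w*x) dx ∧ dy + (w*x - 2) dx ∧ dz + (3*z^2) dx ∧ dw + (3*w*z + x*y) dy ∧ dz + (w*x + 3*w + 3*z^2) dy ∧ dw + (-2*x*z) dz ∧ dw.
d(omega) = (w - x) dx ∧ dy ∧ dw + (x - 8*z) dx ∧ dz ∧ dw + (y) dx ∧ dy ∧ dz + (-3*z) dy ∧ dz ∧ dw

For a 2-form omega = sum_{i<j} g_{ij} dx_i ∧ dx_j, the exterior derivative is
  d(omega) = sum_{i<j} d(g_{ij}) ∧ dx_i ∧ dx_j = sum_{i<j, k} (∂g_{ij}/∂x_k) dx_k ∧ dx_i ∧ dx_j.
Expand each term, using dx_k ∧ dx_i ∧ dx_j = sgn(permutation) dx_{(a)} ∧ dx_{(b)} ∧ dx_{(c)} with (a < b < c) sorted:
  d(-w*x) includes (∂/∂w)(-w*x) dw = (-x) dw, which multiplied by dx ∧ dy gives (-x) dx ∧ dy ∧ dw
  d(w*x - 2) includes (∂/∂w)(w*x - 2) dw = (x) dw, which multiplied by dx ∧ dz gives (x) dx ∧ dz ∧ dw
  d(3*z^2) includes (∂/∂z)(3*z^2) dz = (6*z) dz, which multiplied by dx ∧ dw gives (-6*z) dx ∧ dz ∧ dw
  d(3*w*z + x*y) includes (∂/∂x)(3*w*z + x*y) dx = (y) dx, which multiplied by dy ∧ dz gives (y) dx ∧ dy ∧ dz
  d(3*w*z + x*y) includes (∂/∂w)(3*w*z + x*y) dw = (3*z) dw, which multiplied by dy ∧ dz gives (3*z) dy ∧ dz ∧ dw
  d(w*x + 3*w + 3*z^2) includes (∂/∂x)(w*x + 3*w + 3*z^2) dx = (w) dx, which multiplied by dy ∧ dw gives (w) dx ∧ dy ∧ dw
  d(w*x + 3*w + 3*z^2) includes (∂/∂z)(w*x + 3*w + 3*z^2) dz = (6*z) dz, which multiplied by dy ∧ dw gives (-6*z) dy ∧ dz ∧ dw
  d(-2*x*z) includes (∂/∂x)(-2*x*z) dx = (-2*z) dx, which multiplied by dz ∧ dw gives (-2*z) dx ∧ dz ∧ dw
Collecting like 3-forms: d(omega) = (w - x) dx ∧ dy ∧ dw + (x - 8*z) dx ∧ dz ∧ dw + (y) dx ∧ dy ∧ dz + (-3*z) dy ∧ dz ∧ dw.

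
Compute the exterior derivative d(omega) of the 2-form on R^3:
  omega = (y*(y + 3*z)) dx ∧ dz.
d(omega) = (-2*y - 3*z) dx ∧ dy ∧ dz

For a 2-form omega = sum_{i<j} g_{ij} dx_i ∧ dx_j, the exterior derivative is
  d(omega) = sum_{i<j} d(g_{ij}) ∧ dx_i ∧ dx_j = sum_{i<j, k} (∂g_{ij}/∂x_k) dx_k ∧ dx_i ∧ dx_j.
Expand each term, using dx_k ∧ dx_i ∧ dx_j = sgn(permutation) dx_{(a)} ∧ dx_{(b)} ∧ dx_{(c)} with (a < b < c) sorted:
  d(y*(y + 3*z)) includes (∂/∂y)(y*(y + 3*z)) dy = (2*y + 3*z) dy, which multiplied by dx ∧ dz gives (-2*y - 3*z) dx ∧ dy ∧ dz
Collecting like 3-forms: d(omega) = (-2*y - 3*z) dx ∧ dy ∧ dz.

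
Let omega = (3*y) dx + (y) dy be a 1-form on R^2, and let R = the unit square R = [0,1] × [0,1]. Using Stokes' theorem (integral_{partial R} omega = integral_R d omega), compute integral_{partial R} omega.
integral_(partial R) omega = -3

Stokes: integral_partial_R omega = integral_R d omega with d omega = (∂Q/∂x - ∂P/∂y) dx ∧ dy.
  ∂Q/∂x = 0
  ∂P/∂y = 3
  integrand = ∂Q/∂x - ∂P/∂y = -3.
Integrating over R: integral_0^1 integral_0^1 (-3) dx dy = -3.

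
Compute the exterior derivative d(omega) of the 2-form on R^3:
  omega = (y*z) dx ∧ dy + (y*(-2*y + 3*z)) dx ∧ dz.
d(omega) = (5*y - 3*z) dx ∧ dy ∧ dz

For a 2-form omega = sum_{i<j} g_{ij} dx_i ∧ dx_j, the exterior derivative is
  d(omega) = sum_{i<j} d(g_{ij}) ∧ dx_i ∧ dx_j = sum_{i<j, k} (∂g_{ij}/∂x_k) dx_k ∧ dx_i ∧ dx_j.
Expand each term, using dx_k ∧ dx_i ∧ dx_j = sgn(permutation) dx_{(a)} ∧ dx_{(b)} ∧ dx_{(c)} with (a < b < c) sorted:
  d(y*z) includes (∂/∂z)(y*z) dz = (y) dz, which multiplied by dx ∧ dy gives (y) dx ∧ dy ∧ dz
  d(y*(-2*y + 3*z)) includes (∂/∂y)(y*(-2*y + 3*z)) dy = (-4*y + 3*z) dy, which multiplied by dx ∧ dz gives (4*y - 3*z) dx ∧ dy ∧ dz
Collecting like 3-forms: d(omega) = (5*y - 3*z) dx ∧ dy ∧ dz.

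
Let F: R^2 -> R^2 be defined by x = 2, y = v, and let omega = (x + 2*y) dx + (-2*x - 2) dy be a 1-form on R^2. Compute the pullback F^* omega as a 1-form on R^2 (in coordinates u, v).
F^* omega = (-6) dv

Using F^*(f dg) = (f ∘ F) d(g ∘ F), substitute each coordinate x_i by F_i(u, v) in f_i, and replace dx_i by d F_i = (∂F_i/∂u) du + (∂F_i/∂v) dv.
  For the x component: f_1(F) = 2*v + 2; d F_1 = (0) du + (0) dv
  For the y component: f_2(F) = -6; d F_2 = (0) du + (1) dv
Combining and collecting du, dv coefficients:
  coeff of du: 0
  coeff of dv: -6
F^* omega = (-6) dv.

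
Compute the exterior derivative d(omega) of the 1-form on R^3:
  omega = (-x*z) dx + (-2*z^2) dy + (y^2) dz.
d(omega) = (x) dx ∧ dz + (2*y + 4*z) dy ∧ dz

For a 1-form omega = sum_i f_i dx_i, the exterior derivative is
  d(omega) = sum_{i < j} (∂f_j/∂x_i - ∂f_i/∂x_j) dx_i ∧ dx_j.
  coefficient of dx ∧ dz: ∂f_3/∂x - ∂f_1/∂z = ∂(y^2)/∂x - ∂(-x*z)/∂z = x
  coefficient of dy ∧ dz: ∂f_3/∂y - ∂f_2/∂z = ∂(y^2)/∂y - ∂(-2*z^2)/∂z = 2*y + 4*z
Assembling: d(omega) = (x) dx ∧ dz + (2*y + 4*z) dy ∧ dz.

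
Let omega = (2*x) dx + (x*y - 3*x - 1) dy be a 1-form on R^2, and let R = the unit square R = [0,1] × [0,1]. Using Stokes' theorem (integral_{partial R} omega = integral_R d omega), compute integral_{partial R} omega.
integral_(partial R) omega = -5/2

Stokes: integral_partial_R omega = integral_R d omega with d omega = (∂Q/∂x - ∂P/∂y) dx ∧ dy.
  ∂Q/∂x = y - 3
  ∂P/∂y = 0
  integrand = ∂Q/∂x - ∂P/∂y = y - 3.
Integrating over R: integral_0^1 integral_0^1 (y - 3) dx dy = -5/2.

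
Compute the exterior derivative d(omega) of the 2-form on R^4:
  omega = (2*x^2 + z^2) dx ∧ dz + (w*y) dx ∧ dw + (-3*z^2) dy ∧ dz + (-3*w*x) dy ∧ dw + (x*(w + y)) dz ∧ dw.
d(omega) = (-4*w) dx ∧ dy ∧ dw + (w + y) dx ∧ dz ∧ dw + (x) dy ∧ dz ∧ dw

For a 2-form omega = sum_{i<j} g_{ij} dx_i ∧ dx_j, the exterior derivative is
  d(omega) = sum_{i<j} d(g_{ij}) ∧ dx_i ∧ dx_j = sum_{i<j, k} (∂g_{ij}/∂x_k) dx_k ∧ dx_i ∧ dx_j.
Expand each term, using dx_k ∧ dx_i ∧ dx_j = sgn(permutation) dx_{(a)} ∧ dx_{(b)} ∧ dx_{(c)} with (a < b < c) sorted:
  d(w*y) includes (∂/∂y)(w*y) dy = (w) dy, which multiplied by dx ∧ dw gives (-w) dx ∧ dy ∧ dw
  d(-3*w*x) includes (∂/∂x)(-3*w*x) dx = (-3*w) dx, which multiplied by dy ∧ dw gives (-3*w) dx ∧ dy ∧ dw
  d(x*(w + y)) includes (∂/∂x)(x*(w + y)) dx = (w + y) dx, which multiplied by dz ∧ dw gives (w + y) dx ∧ dz ∧ dw
  d(x*(w + y)) includes (∂/∂y)(x*(w + y)) dy = (x) dy, which multiplied by dz ∧ dw gives (x) dy ∧ dz ∧ dw
Collecting like 3-forms: d(omega) = (-4*w) dx ∧ dy ∧ dw + (w + y) dx ∧ dz ∧ dw + (x) dy ∧ dz ∧ dw.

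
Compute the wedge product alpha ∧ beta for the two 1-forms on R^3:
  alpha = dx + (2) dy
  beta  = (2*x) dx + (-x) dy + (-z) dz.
alpha ∧ beta = (-5*x) dx ∧ dy + (-z) dx ∧ dz + (-2*z) dy ∧ dz

Distribute the wedge, using dx_i ∧ dx_j = -dx_j ∧ dx_i and dx_i ∧ dx_i = 0. For each pair (i, j) with i < j, the coefficient of dx_i ∧ dx_j in alpha ∧ beta is (alpha_i * beta_j - alpha_j * beta_i). Collecting: alpha ∧ beta = (-5*x) dx ∧ dy + (-z) dx ∧ dz + (-2*z) dy ∧ dz.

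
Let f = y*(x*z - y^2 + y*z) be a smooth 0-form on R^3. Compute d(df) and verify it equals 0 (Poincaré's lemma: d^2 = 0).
d(df) = 0

Step 1: df = sum_i (∂f/∂x_i) dx_i = (y*z) dx + (x*z - 3*y^2 + 2*y*z) dy + (y*(x + y)) dz.
Step 2: Apply d again. Using the 1-form formula, the coefficient of dx ∧ dy in d(df) is ∂^2 f/∂x ∂y - ∂^2 f/∂y ∂x = (z) - (z) = 0 (equality of mixed partials for smooth f).
Similarly for dx ∧ dz and dy ∧ dz — all coefficients vanish. So d(df) = 0.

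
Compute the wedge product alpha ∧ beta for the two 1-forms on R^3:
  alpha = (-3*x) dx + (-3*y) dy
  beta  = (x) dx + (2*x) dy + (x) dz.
alpha ∧ beta = (3*x*(-2*x + y)) dx ∧ dy + (-3*x^2) dx ∧ dz + (-3*x*y) dy ∧ dz

Distribute the wedge, using dx_i ∧ dx_j = -dx_j ∧ dx_i and dx_i ∧ dx_i = 0. For each pair (i, j) with i < j, the coefficient of dx_i ∧ dx_j in alpha ∧ beta is (alpha_i * beta_j - alpha_j * beta_i). Collecting: alpha ∧ beta = (3*x*(-2*x + y)) dx ∧ dy + (-3*x^2) dx ∧ dz + (-3*x*y) dy ∧ dz.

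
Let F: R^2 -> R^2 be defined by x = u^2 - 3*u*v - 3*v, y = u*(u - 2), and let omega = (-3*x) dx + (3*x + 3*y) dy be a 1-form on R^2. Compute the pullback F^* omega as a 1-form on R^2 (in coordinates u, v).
F^* omega = (6*u^3 + 9*u^2*v - 24*u^2 - 27*u*v^2 + 18*u*v + 12*u - 27*v^2 + 18*v) du + (9*u^3 - 27*u^2*v + 9*u^2 - 54*u*v - 27*v) dv

Using F^*(f dg) = (f ∘ F) d(g ∘ F), substitute each coordinate x_i by F_i(u, v) in f_i, and replace dx_i by d F_i = (∂F_i/∂u) du + (∂F_i/∂v) dv.
  For the x component: f_1(F) = -3*u^2 + 9*u*v + 9*v; d F_1 = (2*u - 3*v) du + (-3*u - 3) dv
  For the y component: f_2(F) = 6*u^2 - 9*u*v - 6*u - 9*v; d F_2 = (2*u - 2) du + (0) dv
Combining and collecting du, dv coefficients:
  coeff of du: 6*u^3 + 9*u^2*v - 24*u^2 - 27*u*v^2 + 18*u*v + 12*u - 27*v^2 + 18*v
  coeff of dv: 9*u^3 - 27*u^2*v + 9*u^2 - 54*u*v - 27*v
F^* omega = (6*u^3 + 9*u^2*v - 24*u^2 - 27*u*v^2 + 18*u*v + 12*u - 27*v^2 + 18*v) du + (9*u^3 - 27*u^2*v + 9*u^2 - 54*u*v - 27*v) dv.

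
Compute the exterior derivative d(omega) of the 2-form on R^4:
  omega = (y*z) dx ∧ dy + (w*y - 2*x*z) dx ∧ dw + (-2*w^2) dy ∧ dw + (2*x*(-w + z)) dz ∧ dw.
d(omega) = (y) dx ∧ dy ∧ dz + (-w) dx ∧ dy ∧ dw + (-2*w + 2*x + 2*z) dx ∧ dz ∧ dw

For a 2-form omega = sum_{i<j} g_{ij} dx_i ∧ dx_j, the exterior derivative is
  d(omega) = sum_{i<j} d(g_{ij}) ∧ dx_i ∧ dx_j = sum_{i<j, k} (∂g_{ij}/∂x_k) dx_k ∧ dx_i ∧ dx_j.
Expand each term, using dx_k ∧ dx_i ∧ dx_j = sgn(permutation) dx_{(a)} ∧ dx_{(b)} ∧ dx_{(c)} with (a < b < c) sorted:
  d(y*z) includes (∂/∂z)(y*z) dz = (y) dz, which multiplied by dx ∧ dy gives (y) dx ∧ dy ∧ dz
  d(w*y - 2*x*z) includes (∂/∂y)(w*y - 2*x*z) dy = (w) dy, which multiplied by dx ∧ dw gives (-w) dx ∧ dy ∧ dw
  d(w*y - 2*x*z) includes (∂/∂z)(w*y - 2*x*z) dz = (-2*x) dz, which multiplied by dx ∧ dw gives (2*x) dx ∧ dz ∧ dw
  d(2*x*(-w + z)) includes (∂/∂x)(2*x*(-w + z)) dx = (-2*w + 2*z) dx, which multiplied by dz ∧ dw gives (-2*w + 2*z) dx ∧ dz ∧ dw
Collecting like 3-forms: d(omega) = (y) dx ∧ dy ∧ dz + (-w) dx ∧ dy ∧ dw + (-2*w + 2*x + 2*z) dx ∧ dz ∧ dw.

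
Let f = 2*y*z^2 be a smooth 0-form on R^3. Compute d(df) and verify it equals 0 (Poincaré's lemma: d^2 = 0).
d(df) = 0

Step 1: df = sum_i (∂f/∂x_i) dx_i = (0) dx + (2*z^2) dy + (4*y*z) dz.
Step 2: Apply d again. Using the 1-form formula, the coefficient of dx ∧ dy in d(df) is ∂^2 f/∂x ∂y - ∂^2 f/∂y ∂x = (0) - (0) = 0 (equality of mixed partials for smooth f).
Similarly for dx ∧ dz and dy ∧ dz — all coefficients vanish. So d(df) = 0.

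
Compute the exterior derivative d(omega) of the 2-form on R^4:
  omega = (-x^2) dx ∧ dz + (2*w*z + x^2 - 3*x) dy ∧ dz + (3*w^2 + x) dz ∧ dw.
d(omega) = (2*x - 3) dx ∧ dy ∧ dz + (2*z) dy ∧ dz ∧ dw + (1) dx ∧ dz ∧ dw

For a 2-form omega = sum_{i<j} g_{ij} dx_i ∧ dx_j, the exterior derivative is
  d(omega) = sum_{i<j} d(g_{ij}) ∧ dx_i ∧ dx_j = sum_{i<j, k} (∂g_{ij}/∂x_k) dx_k ∧ dx_i ∧ dx_j.
Expand each term, using dx_k ∧ dx_i ∧ dx_j = sgn(permutation) dx_{(a)} ∧ dx_{(b)} ∧ dx_{(c)} with (a < b < c) sorted:
  d(2*w*z + x^2 - 3*x) includes (∂/∂x)(2*w*z + x^2 - 3*x) dx = (2*x - 3) dx, which multiplied by dy ∧ dz gives (2*x - 3) dx ∧ dy ∧ dz
  d(2*w*z + x^2 - 3*x) includes (∂/∂w)(2*w*z + x^2 - 3*x) dw = (2*z) dw, which multiplied by dy ∧ dz gives (2*z) dy ∧ dz ∧ dw
  d(3*w^2 + x) includes (∂/∂x)(3*w^2 + x) dx = (1) dx, which multiplied by dz ∧ dw gives (1) dx ∧ dz ∧ dw
Collecting like 3-forms: d(omega) = (2*x - 3) dx ∧ dy ∧ dz + (2*z) dy ∧ dz ∧ dw + (1) dx ∧ dz ∧ dw.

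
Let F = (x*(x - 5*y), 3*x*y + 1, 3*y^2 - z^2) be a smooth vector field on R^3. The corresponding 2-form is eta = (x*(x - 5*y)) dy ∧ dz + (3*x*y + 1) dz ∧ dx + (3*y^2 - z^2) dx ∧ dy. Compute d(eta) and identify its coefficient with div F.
d(eta) = (5*x - 5*y - 2*z) dx ∧ dy ∧ dz; div F = 5*x - 5*y - 2*z

For a 2-form in R^3 of the form above, applying d gives a 3-form with coefficient ∂P/∂x + ∂Q/∂y + ∂R/∂z:
  ∂P/∂x = 2*x - 5*y
  ∂Q/∂y = 3*x
  ∂R/∂z = -2*z
Sum = 5*x - 5*y - 2*z, which is exactly div F.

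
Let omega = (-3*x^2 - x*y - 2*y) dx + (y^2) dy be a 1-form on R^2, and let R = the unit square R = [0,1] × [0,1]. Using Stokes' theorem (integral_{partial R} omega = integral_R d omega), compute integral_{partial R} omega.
integral_(partial R) omega = 5/2

Stokes: integral_partial_R omega = integral_R d omega with d omega = (∂Q/∂x - ∂P/∂y) dx ∧ dy.
  ∂Q/∂x = 0
  ∂P/∂y = -x - 2
  integrand = ∂Q/∂x - ∂P/∂y = x + 2.
Integrating over R: integral_0^1 integral_0^1 (x + 2) dx dy = 5/2.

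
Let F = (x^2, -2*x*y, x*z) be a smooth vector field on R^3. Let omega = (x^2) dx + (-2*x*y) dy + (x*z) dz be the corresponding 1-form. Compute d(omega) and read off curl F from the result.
d(omega) = (0) dy ∧ dz + (-z) dz ∧ dx + (-2*y) dx ∧ dy; curl F = (0, -z, -2*y)

d omega = sum_{i<j} (∂f_j/∂x_i - ∂f_i/∂x_j) dx_i ∧ dx_j. Under the identification (dy ∧ dz, dz ∧ dx, dx ∧ dy) ↔ (e_x, e_y, e_z), the coefficients are exactly the components of curl F. Compute:
  ∂R/∂y - ∂Q/∂z = (0) - (0) = 0
  ∂P/∂z - ∂R/∂x = (0) - (z) = -z
  ∂Q/∂x - ∂P/∂y = (-2*y) - (0) = -2*y.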